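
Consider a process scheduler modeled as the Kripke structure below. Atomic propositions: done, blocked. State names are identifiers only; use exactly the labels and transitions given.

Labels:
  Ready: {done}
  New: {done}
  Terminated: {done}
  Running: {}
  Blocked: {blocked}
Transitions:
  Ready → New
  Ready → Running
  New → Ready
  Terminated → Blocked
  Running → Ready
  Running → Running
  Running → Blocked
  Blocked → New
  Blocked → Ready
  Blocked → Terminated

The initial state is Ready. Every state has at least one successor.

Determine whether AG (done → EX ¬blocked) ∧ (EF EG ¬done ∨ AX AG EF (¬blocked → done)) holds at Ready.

Does not hold

States satisfying done → EX ¬blocked: {Ready, New, Running, Blocked}.
States satisfying AG (done → EX ¬blocked): ∅.
States satisfying EG ¬done: {Running}.
States satisfying EF EG ¬done: {Ready, New, Terminated, Running, Blocked}.
States satisfying AG EF (¬blocked → done): {Ready, New, Terminated, Running, Blocked}.
States satisfying AX AG EF (¬blocked → done): {Ready, New, Terminated, Running, Blocked}.
States satisfying EF EG ¬done ∨ AX AG EF (¬blocked → done): {Ready, New, Terminated, Running, Blocked}.
States satisfying AG (done → EX ¬blocked) ∧ (EF EG ¬done ∨ AX AG EF (¬blocked → done)): ∅.
Ready ∉ Sat(AG (done → EX ¬blocked) ∧ (EF EG ¬done ∨ AX AG EF (¬blocked → done))).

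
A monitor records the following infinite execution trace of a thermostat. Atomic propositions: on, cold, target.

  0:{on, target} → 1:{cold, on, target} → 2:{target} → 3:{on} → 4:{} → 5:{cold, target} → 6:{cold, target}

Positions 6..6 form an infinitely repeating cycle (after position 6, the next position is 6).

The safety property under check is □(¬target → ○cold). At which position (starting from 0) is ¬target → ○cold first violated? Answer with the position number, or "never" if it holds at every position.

3

Check ¬target → ○cold at each position in order: 0 ✓, 1 ✓, 2 ✓.
At position 3 the labels are {on} and the next position 4 has {}, so ¬target → ○cold is false there. This is the first violation.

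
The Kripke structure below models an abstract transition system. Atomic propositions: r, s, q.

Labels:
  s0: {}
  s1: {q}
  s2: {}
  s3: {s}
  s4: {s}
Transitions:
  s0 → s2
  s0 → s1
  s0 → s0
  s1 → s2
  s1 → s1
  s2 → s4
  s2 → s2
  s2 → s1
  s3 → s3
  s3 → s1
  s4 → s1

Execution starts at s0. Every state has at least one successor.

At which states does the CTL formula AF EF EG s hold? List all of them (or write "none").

{s3}

States satisfying EF EG s: {s3}.
States satisfying AF EF EG s: {s3}.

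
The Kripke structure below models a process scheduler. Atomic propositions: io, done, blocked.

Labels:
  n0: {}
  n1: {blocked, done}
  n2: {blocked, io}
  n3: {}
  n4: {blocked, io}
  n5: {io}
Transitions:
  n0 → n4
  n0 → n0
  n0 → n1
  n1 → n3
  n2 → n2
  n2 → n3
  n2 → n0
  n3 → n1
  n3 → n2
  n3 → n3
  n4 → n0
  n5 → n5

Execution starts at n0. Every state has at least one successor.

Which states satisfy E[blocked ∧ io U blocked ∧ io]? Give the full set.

{n2, n4}

States satisfying blocked ∧ io: {n2, n4}.
States satisfying E[blocked ∧ io U blocked ∧ io]: {n2, n4}.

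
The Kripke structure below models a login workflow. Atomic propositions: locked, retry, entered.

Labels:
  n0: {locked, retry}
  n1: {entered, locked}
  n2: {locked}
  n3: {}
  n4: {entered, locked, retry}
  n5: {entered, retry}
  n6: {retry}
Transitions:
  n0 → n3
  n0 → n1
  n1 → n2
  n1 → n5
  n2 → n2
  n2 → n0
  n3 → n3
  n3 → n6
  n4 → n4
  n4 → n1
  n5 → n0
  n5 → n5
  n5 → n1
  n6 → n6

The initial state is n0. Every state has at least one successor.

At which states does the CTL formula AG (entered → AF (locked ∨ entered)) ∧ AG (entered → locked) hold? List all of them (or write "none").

States satisfying entered → AF (locked ∨ entered): {n0, n1, n2, n3, n4, n5, n6}.
States satisfying AG (entered → AF (locked ∨ entered)): {n0, n1, n2, n3, n4, n5, n6}.
States satisfying entered → locked: {n0, n1, n2, n3, n4, n6}.
States satisfying AG (entered → locked): {n3, n6}.
States satisfying AG (entered → AF (locked ∨ entered)) ∧ AG (entered → locked): {n3, n6}.

{n3, n6}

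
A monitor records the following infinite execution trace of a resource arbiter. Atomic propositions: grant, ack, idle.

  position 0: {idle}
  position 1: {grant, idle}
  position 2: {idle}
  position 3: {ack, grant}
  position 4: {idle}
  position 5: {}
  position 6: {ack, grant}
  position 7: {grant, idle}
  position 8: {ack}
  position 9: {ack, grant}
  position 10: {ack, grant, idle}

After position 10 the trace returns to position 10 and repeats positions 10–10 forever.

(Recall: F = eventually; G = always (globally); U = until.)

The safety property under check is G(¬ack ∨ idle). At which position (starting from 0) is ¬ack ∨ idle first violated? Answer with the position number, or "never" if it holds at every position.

3

Check ¬ack ∨ idle at each position in order: 0 ✓, 1 ✓, 2 ✓.
At position 3 the labels are {ack, grant}, so ¬ack ∨ idle is false there. This is the first violation.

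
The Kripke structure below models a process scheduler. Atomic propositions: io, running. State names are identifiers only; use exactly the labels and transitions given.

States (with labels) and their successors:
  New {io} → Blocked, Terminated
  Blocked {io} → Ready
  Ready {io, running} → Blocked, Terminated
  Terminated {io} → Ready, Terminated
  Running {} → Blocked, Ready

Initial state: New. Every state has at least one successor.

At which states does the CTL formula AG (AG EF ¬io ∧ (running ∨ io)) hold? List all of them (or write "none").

none

States satisfying AG EF ¬io ∧ (running ∨ io): ∅.
States satisfying AG (AG EF ¬io ∧ (running ∨ io)): ∅.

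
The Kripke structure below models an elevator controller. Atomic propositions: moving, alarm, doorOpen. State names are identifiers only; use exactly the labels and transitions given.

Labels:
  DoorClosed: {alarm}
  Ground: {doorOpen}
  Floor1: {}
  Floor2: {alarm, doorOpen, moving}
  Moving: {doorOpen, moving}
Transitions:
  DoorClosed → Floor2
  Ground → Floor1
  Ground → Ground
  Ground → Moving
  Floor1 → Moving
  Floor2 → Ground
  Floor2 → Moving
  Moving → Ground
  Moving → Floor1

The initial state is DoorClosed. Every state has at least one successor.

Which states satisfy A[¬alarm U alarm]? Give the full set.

States satisfying ¬alarm: {Ground, Floor1, Moving}.
States satisfying alarm: {DoorClosed, Floor2}.
States satisfying A[¬alarm U alarm]: {DoorClosed, Floor2}.

{DoorClosed, Floor2}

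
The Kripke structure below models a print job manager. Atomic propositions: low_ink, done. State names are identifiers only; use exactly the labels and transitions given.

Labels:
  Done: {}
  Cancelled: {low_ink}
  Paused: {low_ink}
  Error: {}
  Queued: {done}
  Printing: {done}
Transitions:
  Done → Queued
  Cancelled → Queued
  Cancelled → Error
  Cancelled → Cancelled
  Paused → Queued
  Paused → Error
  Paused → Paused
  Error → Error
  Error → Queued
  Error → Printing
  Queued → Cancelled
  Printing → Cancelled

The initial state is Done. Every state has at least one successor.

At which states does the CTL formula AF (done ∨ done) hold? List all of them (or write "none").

{Done, Queued, Printing}

States satisfying done ∨ done: {Queued, Printing}.
States satisfying AF (done ∨ done): {Done, Queued, Printing}.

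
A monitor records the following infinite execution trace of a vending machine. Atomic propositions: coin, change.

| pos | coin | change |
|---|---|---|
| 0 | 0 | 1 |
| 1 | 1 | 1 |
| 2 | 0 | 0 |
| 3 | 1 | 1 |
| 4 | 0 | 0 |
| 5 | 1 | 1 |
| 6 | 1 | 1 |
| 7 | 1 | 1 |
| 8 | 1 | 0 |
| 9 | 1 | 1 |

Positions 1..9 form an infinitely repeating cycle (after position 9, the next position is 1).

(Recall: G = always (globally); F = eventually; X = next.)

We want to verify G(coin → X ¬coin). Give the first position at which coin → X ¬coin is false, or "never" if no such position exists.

5

Check coin → X ¬coin at each position in order: 0 ✓, 1 ✓, 2 ✓, 3 ✓, 4 ✓.
At position 5 the labels are {change, coin} and the next position 6 has {change, coin}, so coin → X ¬coin is false there. This is the first violation.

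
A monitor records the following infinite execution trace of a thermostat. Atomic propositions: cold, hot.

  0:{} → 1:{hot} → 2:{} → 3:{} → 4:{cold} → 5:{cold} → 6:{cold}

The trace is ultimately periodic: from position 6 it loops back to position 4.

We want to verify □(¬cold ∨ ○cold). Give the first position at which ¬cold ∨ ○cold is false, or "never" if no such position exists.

¬cold ∨ ○cold holds at every position 0..6, and those are all the positions the trace ever visits, so the invariant □(¬cold ∨ ○cold) is never violated.

never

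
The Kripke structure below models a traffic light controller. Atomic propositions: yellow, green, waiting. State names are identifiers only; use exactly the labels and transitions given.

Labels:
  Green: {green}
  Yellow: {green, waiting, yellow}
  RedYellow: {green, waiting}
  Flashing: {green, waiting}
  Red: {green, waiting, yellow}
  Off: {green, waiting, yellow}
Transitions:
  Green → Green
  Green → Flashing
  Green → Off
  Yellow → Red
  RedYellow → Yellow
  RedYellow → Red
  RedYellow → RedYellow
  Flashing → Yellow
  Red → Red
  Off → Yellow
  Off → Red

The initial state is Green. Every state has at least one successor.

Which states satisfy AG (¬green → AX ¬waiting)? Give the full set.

States satisfying ¬green → AX ¬waiting: {Green, Yellow, RedYellow, Flashing, Red, Off}.
States satisfying AG (¬green → AX ¬waiting): {Green, Yellow, RedYellow, Flashing, Red, Off}.

{Green, Yellow, RedYellow, Flashing, Red, Off}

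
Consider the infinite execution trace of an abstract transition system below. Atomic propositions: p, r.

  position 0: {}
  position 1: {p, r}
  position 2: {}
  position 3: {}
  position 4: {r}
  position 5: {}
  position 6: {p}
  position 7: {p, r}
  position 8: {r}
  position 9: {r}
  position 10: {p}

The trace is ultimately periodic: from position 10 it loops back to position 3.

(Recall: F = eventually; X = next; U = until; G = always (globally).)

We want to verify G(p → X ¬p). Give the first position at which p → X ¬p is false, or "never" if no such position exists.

6

Check p → X ¬p at each position in order: 0 ✓, 1 ✓, 2 ✓, 3 ✓, 4 ✓, 5 ✓.
At position 6 the labels are {p} and the next position 7 has {p, r}, so p → X ¬p is false there. This is the first violation.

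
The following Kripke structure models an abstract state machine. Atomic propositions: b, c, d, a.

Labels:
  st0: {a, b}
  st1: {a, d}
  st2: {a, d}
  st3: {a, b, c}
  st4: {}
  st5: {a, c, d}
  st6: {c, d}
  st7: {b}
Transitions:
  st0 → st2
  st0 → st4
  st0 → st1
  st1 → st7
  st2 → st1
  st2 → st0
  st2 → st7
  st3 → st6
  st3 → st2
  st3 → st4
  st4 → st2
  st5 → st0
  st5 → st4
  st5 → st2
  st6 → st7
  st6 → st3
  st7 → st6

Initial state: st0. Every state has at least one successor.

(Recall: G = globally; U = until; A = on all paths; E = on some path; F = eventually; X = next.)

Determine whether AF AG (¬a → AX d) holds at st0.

No

States satisfying AG (¬a → AX d): ∅.
States satisfying AF AG (¬a → AX d): ∅.
There is a path from st0 along which AG (¬a → AX d) never holds.
st0 ∉ Sat(AF AG (¬a → AX d)).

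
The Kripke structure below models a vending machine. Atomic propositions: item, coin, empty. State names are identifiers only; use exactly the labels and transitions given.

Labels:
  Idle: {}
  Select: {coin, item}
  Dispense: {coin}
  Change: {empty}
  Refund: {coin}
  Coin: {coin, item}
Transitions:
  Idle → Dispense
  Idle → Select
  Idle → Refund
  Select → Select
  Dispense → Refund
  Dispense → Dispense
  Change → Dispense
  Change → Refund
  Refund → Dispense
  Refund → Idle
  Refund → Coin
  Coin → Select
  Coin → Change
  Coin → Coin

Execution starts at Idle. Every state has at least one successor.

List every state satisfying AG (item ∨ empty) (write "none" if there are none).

States satisfying item ∨ empty: {Select, Change, Coin}.
States satisfying AG (item ∨ empty): {Select}.

{Select}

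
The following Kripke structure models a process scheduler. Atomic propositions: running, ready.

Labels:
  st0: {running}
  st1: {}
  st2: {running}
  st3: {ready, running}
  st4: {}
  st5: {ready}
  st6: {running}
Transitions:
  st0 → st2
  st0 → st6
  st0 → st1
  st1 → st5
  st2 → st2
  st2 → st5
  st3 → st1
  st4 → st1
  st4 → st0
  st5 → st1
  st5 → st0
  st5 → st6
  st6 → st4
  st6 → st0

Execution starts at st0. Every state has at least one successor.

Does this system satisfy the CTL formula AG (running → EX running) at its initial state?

Holds

States satisfying running → EX running: {st0, st1, st2, st4, st5, st6}.
States satisfying AG (running → EX running): {st0, st1, st2, st4, st5, st6}.
Every state reachable from st0 satisfies running → EX running.
st0 ∈ Sat(AG (running → EX running)).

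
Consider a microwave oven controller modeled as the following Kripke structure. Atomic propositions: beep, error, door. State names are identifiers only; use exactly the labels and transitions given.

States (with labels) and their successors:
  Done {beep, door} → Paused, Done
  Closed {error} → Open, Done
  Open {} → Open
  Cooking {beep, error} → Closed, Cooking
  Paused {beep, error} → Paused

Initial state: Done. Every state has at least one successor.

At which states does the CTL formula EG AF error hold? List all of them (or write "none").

States satisfying AF error: {Closed, Cooking, Paused}.
States satisfying EG AF error: {Cooking, Paused}.

{Cooking, Paused}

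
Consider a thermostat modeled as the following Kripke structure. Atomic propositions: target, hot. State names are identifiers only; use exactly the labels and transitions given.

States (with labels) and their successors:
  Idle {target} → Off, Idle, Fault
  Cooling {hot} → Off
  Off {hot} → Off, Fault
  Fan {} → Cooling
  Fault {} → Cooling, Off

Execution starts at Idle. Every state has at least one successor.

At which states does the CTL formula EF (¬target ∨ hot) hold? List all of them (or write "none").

States satisfying ¬target ∨ hot: {Cooling, Off, Fan, Fault}.
States satisfying EF (¬target ∨ hot): {Idle, Cooling, Off, Fan, Fault}.

{Idle, Cooling, Off, Fan, Fault}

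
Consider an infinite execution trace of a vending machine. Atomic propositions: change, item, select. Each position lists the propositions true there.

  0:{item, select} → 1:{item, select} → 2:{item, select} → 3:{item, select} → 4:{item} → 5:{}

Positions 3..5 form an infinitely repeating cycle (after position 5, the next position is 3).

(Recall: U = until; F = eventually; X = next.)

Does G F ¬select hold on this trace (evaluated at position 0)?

Holds

F ¬select holds at every position 0..5, and those are all positions ever visited, so G F ¬select holds.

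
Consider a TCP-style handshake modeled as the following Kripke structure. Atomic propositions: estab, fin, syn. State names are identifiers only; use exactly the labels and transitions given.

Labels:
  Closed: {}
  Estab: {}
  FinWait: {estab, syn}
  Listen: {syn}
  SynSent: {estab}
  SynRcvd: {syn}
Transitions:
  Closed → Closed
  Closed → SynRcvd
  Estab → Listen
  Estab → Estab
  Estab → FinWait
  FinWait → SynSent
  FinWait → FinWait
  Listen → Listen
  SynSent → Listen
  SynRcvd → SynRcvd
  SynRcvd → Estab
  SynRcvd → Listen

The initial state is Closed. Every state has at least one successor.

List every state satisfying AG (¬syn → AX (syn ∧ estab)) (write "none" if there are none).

{Listen}

States satisfying ¬syn → AX (syn ∧ estab): {FinWait, Listen, SynRcvd}.
States satisfying AG (¬syn → AX (syn ∧ estab)): {Listen}.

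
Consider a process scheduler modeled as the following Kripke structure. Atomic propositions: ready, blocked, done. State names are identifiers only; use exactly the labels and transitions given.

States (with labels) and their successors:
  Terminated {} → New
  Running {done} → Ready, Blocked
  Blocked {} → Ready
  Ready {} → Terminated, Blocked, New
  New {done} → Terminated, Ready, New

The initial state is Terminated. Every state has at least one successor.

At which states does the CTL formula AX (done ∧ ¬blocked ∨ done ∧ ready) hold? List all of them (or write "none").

States satisfying done ∧ ¬blocked ∨ done ∧ ready: {Running, New}.
States satisfying AX (done ∧ ¬blocked ∨ done ∧ ready): {Terminated}.

{Terminated}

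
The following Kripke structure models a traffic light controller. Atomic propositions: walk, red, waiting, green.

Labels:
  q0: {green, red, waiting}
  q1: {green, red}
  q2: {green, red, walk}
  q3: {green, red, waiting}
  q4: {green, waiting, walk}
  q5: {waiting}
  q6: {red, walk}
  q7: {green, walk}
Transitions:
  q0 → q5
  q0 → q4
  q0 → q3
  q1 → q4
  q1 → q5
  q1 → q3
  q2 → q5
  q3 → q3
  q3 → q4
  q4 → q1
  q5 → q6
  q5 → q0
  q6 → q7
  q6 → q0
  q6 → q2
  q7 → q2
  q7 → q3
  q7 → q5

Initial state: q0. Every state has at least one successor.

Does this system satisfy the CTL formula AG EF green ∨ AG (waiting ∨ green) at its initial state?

Yes

States satisfying EF green: {q0, q1, q2, q3, q4, q5, q6, q7}.
States satisfying AG EF green: {q0, q1, q2, q3, q4, q5, q6, q7}.
States satisfying waiting ∨ green: {q0, q1, q2, q3, q4, q5, q7}.
States satisfying AG (waiting ∨ green): ∅.
States satisfying AG EF green ∨ AG (waiting ∨ green): {q0, q1, q2, q3, q4, q5, q6, q7}.
q0 ∈ Sat(AG EF green ∨ AG (waiting ∨ green)).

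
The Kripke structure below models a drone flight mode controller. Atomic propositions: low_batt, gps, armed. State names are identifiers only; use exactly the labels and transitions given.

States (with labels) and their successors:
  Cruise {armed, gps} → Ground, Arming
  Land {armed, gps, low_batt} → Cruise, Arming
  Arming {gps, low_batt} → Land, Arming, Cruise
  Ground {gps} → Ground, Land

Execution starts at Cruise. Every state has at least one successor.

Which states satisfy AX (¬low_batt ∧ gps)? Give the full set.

none

States satisfying ¬low_batt ∧ gps: {Cruise, Ground}.
States satisfying AX (¬low_batt ∧ gps): ∅.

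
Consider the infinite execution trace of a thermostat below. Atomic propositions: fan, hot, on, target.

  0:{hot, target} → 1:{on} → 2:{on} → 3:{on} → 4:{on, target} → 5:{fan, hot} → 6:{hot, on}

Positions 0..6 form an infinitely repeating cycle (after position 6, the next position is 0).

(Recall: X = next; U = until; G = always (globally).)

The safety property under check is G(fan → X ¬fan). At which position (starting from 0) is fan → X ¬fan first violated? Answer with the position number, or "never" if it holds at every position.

never

fan → X ¬fan holds at every position 0..6, and those are all the positions the trace ever visits, so the invariant G(fan → X ¬fan) is never violated.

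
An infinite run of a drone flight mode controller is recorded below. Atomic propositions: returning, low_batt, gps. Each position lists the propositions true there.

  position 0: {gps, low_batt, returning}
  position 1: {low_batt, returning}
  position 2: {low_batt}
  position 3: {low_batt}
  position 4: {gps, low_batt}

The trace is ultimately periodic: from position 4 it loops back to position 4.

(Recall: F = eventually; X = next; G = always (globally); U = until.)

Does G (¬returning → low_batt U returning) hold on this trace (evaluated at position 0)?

¬returning → low_batt U returning must hold at every position from 0 onward. It fails at position 2, so G (¬returning → low_batt U returning) is false.
Positions where ¬returning holds: 2, 3, 4.
Check low_batt U returning at each: 2→fails, 3→fails, 4→fails.

Does not hold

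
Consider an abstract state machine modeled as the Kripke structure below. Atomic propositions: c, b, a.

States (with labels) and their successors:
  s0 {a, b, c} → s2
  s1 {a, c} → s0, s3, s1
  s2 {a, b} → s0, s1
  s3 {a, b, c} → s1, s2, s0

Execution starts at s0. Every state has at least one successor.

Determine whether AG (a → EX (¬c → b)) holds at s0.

Satisfied

States satisfying a → EX (¬c → b): {s0, s1, s2, s3}.
States satisfying AG (a → EX (¬c → b)): {s0, s1, s2, s3}.
Every state reachable from s0 satisfies a → EX (¬c → b).
s0 ∈ Sat(AG (a → EX (¬c → b))).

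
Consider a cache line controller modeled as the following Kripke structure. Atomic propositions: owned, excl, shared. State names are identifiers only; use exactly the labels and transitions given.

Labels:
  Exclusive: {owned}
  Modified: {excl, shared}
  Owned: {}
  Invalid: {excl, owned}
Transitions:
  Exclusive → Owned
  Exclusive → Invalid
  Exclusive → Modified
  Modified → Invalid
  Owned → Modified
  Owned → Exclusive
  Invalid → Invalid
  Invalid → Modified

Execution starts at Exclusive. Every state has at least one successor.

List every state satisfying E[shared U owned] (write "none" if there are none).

{Exclusive, Modified, Invalid}

States satisfying shared: {Modified}.
States satisfying owned: {Exclusive, Invalid}.
States satisfying E[shared U owned]: {Exclusive, Modified, Invalid}.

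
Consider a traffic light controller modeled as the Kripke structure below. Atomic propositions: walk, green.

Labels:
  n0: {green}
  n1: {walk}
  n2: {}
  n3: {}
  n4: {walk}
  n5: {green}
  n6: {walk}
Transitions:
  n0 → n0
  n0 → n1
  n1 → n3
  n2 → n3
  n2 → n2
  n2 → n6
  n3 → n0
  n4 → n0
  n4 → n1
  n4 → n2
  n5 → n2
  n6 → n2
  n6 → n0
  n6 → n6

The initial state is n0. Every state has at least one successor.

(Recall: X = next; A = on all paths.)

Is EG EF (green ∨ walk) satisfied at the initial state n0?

Satisfied

States satisfying EF (green ∨ walk): {n0, n1, n2, n3, n4, n5, n6}.
States satisfying EG EF (green ∨ walk): {n0, n1, n2, n3, n4, n5, n6}.
n0 ∈ Sat(EG EF (green ∨ walk)).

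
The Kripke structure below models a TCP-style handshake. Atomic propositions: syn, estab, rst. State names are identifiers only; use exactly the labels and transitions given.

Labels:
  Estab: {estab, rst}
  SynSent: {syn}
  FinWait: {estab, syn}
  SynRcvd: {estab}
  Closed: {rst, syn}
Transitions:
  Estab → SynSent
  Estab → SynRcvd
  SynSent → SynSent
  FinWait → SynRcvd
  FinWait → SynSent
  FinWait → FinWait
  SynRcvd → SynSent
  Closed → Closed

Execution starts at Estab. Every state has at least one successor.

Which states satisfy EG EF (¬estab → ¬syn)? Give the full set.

States satisfying EF (¬estab → ¬syn): {Estab, FinWait, SynRcvd}.
States satisfying EG EF (¬estab → ¬syn): {FinWait}.

{FinWait}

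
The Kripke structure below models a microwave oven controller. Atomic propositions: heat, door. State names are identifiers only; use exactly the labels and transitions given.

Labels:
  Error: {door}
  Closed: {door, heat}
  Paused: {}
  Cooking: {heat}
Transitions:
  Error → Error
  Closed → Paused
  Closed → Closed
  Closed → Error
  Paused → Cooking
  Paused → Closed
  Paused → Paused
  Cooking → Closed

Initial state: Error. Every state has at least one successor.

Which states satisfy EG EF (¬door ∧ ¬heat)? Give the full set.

States satisfying EF (¬door ∧ ¬heat): {Closed, Paused, Cooking}.
States satisfying EG EF (¬door ∧ ¬heat): {Closed, Paused, Cooking}.

{Closed, Paused, Cooking}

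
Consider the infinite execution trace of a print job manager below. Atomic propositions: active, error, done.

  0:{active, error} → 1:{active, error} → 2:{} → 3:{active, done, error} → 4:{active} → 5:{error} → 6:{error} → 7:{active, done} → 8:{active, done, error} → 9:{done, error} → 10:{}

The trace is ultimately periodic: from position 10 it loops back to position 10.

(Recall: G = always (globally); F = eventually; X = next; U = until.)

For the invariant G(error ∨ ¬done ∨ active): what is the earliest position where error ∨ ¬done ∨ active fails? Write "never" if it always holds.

error ∨ ¬done ∨ active holds at every position 0..10, and those are all the positions the trace ever visits, so the invariant G(error ∨ ¬done ∨ active) is never violated.

never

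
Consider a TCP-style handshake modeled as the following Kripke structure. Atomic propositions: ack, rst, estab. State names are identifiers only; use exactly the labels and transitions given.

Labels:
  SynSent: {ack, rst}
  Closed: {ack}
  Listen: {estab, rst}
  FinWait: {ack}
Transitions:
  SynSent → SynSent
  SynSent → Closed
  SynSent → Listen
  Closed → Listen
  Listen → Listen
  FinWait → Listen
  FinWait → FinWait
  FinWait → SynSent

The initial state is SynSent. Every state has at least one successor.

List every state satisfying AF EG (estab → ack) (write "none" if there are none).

{SynSent, FinWait}

States satisfying EG (estab → ack): {SynSent, FinWait}.
States satisfying AF EG (estab → ack): {SynSent, FinWait}.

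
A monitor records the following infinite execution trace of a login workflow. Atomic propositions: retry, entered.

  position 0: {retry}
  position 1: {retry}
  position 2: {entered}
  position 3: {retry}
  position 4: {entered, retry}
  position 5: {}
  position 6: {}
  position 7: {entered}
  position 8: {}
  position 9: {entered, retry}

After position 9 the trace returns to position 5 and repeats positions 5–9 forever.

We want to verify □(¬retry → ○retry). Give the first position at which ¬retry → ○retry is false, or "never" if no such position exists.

5

Check ¬retry → ○retry at each position in order: 0 ✓, 1 ✓, 2 ✓, 3 ✓, 4 ✓.
At position 5 the labels are {} and the next position 6 has {}, so ¬retry → ○retry is false there. This is the first violation.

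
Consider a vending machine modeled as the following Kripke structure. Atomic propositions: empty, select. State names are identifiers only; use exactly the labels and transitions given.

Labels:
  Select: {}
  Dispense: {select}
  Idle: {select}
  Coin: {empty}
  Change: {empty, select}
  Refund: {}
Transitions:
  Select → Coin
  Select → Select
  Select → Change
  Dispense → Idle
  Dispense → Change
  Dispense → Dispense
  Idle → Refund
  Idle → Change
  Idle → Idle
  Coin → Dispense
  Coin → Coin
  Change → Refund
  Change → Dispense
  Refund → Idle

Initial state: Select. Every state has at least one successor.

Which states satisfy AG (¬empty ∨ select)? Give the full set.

States satisfying ¬empty ∨ select: {Select, Dispense, Idle, Change, Refund}.
States satisfying AG (¬empty ∨ select): {Dispense, Idle, Change, Refund}.

{Dispense, Idle, Change, Refund}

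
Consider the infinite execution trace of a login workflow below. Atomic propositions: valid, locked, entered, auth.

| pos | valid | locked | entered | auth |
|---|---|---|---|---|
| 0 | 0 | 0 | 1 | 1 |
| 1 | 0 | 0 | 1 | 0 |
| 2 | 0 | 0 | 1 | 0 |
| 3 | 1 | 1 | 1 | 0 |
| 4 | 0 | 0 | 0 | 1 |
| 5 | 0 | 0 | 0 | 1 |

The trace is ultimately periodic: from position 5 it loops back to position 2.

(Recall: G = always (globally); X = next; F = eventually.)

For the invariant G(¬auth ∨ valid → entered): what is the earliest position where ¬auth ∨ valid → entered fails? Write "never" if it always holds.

never

¬auth ∨ valid → entered holds at every position 0..5, and those are all the positions the trace ever visits, so the invariant G(¬auth ∨ valid → entered) is never violated.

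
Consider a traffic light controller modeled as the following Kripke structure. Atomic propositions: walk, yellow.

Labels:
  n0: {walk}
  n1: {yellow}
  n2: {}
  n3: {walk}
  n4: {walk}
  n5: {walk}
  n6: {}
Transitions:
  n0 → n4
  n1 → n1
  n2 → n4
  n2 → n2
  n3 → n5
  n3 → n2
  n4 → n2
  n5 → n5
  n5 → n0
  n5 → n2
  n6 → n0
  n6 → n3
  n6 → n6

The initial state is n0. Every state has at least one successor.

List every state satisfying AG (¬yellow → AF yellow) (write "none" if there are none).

States satisfying ¬yellow → AF yellow: {n1}.
States satisfying AG (¬yellow → AF yellow): {n1}.

{n1}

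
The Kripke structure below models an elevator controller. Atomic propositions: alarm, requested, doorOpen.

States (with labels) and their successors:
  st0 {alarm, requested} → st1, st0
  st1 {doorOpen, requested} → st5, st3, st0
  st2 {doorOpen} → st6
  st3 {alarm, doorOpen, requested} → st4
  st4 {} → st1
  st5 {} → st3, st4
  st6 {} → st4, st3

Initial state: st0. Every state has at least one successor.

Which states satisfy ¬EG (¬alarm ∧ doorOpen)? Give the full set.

{st0, st1, st2, st3, st4, st5, st6}

States satisfying ¬alarm ∧ doorOpen: {st1, st2}.
States satisfying EG (¬alarm ∧ doorOpen): ∅.
States satisfying ¬EG (¬alarm ∧ doorOpen): {st0, st1, st2, st3, st4, st5, st6}.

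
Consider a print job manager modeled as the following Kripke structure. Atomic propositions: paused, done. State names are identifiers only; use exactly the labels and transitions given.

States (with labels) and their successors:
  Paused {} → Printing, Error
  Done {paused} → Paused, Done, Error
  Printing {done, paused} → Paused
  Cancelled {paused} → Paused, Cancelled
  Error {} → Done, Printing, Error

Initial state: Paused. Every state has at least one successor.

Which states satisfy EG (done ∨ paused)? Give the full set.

States satisfying done ∨ paused: {Done, Printing, Cancelled}.
States satisfying EG (done ∨ paused): {Done, Cancelled}.

{Done, Cancelled}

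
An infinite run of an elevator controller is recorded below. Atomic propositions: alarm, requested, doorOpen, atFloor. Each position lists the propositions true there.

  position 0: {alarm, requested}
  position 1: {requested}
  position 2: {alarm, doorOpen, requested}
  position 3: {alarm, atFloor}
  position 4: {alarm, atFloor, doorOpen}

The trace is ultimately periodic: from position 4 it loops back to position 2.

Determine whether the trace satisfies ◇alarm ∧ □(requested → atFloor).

No

alarm holds at position 0, which is reachable from 0, so ◇alarm holds.
requested → atFloor must hold at every position from 0 onward. It fails at position 0, so □(requested → atFloor) is false.
Positions where requested holds: 0, 1, 2.
Check atFloor at each: 0→fails, 1→fails, 2→fails.
At position 0: ◇alarm is true; □(requested → atFloor) is false; so ◇alarm ∧ □(requested → atFloor) is false.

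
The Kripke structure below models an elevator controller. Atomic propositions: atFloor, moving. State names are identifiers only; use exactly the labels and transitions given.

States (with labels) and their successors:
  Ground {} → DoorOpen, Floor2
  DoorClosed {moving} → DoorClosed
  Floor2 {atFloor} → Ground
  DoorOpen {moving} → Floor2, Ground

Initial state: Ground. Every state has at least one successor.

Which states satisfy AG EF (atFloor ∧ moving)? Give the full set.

none

States satisfying EF (atFloor ∧ moving): ∅.
States satisfying AG EF (atFloor ∧ moving): ∅.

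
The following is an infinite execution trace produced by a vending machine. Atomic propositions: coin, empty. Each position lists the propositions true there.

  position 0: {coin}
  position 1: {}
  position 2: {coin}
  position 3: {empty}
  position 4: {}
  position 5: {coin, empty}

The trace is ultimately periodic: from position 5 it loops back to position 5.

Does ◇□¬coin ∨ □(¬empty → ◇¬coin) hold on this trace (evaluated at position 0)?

Yes

□¬coin is false at every position 0..5, so it never becomes true and ◇□¬coin fails.
¬empty → ◇¬coin holds at every position 0..5, and those are all positions ever visited, so □(¬empty → ◇¬coin) holds.
Positions where ¬empty holds: 0, 1, 2, 4.
Check ◇¬coin at each: 0→ok, 1→ok, 2→ok, 4→ok.
At position 0: ◇□¬coin is false; □(¬empty → ◇¬coin) is true; so ◇□¬coin ∨ □(¬empty → ◇¬coin) is true.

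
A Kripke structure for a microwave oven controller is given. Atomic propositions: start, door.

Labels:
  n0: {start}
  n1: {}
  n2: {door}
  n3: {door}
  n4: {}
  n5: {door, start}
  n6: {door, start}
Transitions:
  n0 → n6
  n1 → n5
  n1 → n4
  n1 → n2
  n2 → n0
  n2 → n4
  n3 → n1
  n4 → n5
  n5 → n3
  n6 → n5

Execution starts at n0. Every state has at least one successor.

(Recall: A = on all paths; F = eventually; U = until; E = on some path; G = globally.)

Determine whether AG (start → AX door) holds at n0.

Yes

States satisfying start → AX door: {n0, n1, n2, n3, n4, n5, n6}.
States satisfying AG (start → AX door): {n0, n1, n2, n3, n4, n5, n6}.
Every state reachable from n0 satisfies start → AX door.
n0 ∈ Sat(AG (start → AX door)).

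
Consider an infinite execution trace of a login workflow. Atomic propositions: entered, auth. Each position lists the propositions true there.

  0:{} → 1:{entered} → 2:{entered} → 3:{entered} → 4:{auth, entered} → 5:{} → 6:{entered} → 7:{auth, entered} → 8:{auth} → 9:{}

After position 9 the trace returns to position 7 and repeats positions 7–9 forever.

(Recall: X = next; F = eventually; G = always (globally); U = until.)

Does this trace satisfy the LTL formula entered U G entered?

Walking from position 0: at position 0, G entered has not yet held and entered fails, so entered U G entered is false.

Does not hold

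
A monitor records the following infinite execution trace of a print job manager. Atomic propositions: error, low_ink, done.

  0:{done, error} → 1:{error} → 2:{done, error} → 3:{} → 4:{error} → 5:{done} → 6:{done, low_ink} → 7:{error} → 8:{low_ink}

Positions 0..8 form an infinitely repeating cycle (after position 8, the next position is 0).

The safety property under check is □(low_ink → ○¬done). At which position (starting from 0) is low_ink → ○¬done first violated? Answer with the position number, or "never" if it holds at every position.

8

Check low_ink → ○¬done at each position in order: 0 ✓, 1 ✓, 2 ✓, 3 ✓, 4 ✓, 5 ✓, 6 ✓, 7 ✓.
At position 8 the labels are {low_ink} and the next position 0 has {done, error}, so low_ink → ○¬done is false there. This is the first violation.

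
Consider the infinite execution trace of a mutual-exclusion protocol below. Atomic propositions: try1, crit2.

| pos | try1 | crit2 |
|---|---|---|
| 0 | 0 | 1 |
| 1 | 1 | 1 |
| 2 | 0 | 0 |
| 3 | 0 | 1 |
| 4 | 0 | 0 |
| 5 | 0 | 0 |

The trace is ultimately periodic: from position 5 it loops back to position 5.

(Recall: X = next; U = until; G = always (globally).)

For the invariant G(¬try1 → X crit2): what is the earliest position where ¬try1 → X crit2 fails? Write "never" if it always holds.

3

Check ¬try1 → X crit2 at each position in order: 0 ✓, 1 ✓, 2 ✓.
At position 3 the labels are {crit2} and the next position 4 has {}, so ¬try1 → X crit2 is false there. This is the first violation.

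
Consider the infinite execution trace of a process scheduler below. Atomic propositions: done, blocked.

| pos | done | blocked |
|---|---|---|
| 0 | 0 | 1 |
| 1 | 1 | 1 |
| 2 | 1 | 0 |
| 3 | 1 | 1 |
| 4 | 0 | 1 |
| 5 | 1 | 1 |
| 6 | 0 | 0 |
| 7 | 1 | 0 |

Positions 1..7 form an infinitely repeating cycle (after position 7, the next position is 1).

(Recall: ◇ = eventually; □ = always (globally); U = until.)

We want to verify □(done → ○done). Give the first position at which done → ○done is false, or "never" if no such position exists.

3

Check done → ○done at each position in order: 0 ✓, 1 ✓, 2 ✓.
At position 3 the labels are {blocked, done} and the next position 4 has {blocked}, so done → ○done is false there. This is the first violation.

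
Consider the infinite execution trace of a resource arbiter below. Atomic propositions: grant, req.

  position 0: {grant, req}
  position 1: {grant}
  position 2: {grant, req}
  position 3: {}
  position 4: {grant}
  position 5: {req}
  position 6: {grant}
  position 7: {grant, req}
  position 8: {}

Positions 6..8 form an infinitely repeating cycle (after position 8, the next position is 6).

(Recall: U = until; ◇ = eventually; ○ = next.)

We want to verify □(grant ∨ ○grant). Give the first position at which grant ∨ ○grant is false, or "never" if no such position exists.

never

grant ∨ ○grant holds at every position 0..8, and those are all the positions the trace ever visits, so the invariant □(grant ∨ ○grant) is never violated.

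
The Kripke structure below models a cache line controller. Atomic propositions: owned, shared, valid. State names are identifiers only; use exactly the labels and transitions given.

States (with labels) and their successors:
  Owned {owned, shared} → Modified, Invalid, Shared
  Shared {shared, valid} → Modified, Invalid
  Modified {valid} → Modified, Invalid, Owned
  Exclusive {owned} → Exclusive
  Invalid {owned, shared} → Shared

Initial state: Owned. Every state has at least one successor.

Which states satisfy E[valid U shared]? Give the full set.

{Owned, Shared, Modified, Invalid}

States satisfying valid: {Shared, Modified}.
States satisfying shared: {Owned, Shared, Invalid}.
States satisfying E[valid U shared]: {Owned, Shared, Modified, Invalid}.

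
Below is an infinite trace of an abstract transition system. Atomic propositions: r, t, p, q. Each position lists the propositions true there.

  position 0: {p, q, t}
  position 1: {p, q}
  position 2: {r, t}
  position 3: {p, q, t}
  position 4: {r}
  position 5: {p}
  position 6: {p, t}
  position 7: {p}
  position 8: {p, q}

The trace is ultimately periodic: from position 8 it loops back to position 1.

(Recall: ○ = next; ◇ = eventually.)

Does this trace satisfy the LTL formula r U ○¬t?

Satisfied

Walking from position 0: ○¬t first holds at position 0, and r holds at every earlier position along the way, so r U ○¬t holds.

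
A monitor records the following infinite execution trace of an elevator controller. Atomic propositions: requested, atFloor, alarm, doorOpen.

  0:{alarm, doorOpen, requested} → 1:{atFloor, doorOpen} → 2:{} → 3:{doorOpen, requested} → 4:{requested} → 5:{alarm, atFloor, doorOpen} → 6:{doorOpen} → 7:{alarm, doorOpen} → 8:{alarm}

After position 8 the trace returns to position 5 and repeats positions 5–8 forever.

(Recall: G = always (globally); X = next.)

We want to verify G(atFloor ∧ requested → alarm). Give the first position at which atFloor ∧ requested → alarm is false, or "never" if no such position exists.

never

atFloor ∧ requested → alarm holds at every position 0..8, and those are all the positions the trace ever visits, so the invariant G(atFloor ∧ requested → alarm) is never violated.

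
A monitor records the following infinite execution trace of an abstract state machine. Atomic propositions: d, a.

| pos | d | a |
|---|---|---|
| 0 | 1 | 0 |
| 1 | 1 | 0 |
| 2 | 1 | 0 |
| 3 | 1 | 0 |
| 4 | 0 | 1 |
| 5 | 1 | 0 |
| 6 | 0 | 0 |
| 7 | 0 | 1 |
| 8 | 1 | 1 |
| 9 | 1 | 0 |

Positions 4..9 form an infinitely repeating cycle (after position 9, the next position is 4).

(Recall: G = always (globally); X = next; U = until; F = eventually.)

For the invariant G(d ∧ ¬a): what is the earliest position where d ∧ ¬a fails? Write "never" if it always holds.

Check d ∧ ¬a at each position in order: 0 ✓, 1 ✓, 2 ✓, 3 ✓.
At position 4 the labels are {a}, so d ∧ ¬a is false there. This is the first violation.

4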